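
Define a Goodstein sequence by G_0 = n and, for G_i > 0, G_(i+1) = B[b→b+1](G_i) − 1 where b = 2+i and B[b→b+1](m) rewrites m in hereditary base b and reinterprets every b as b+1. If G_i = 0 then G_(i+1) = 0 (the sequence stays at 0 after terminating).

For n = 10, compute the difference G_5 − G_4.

G_0 = 10. HB_2(10) = 2^(2 + 1) + 2. Bump = 84. G_1 = 83.
G_1 = 83. HB_3(83) = 3^(3 + 1) + 2. Bump = 1026. G_2 = 1025.
G_2 = 1025. HB_4(1025) = 4^(4 + 1) + 1. Bump = 15626. G_3 = 15625.
G_3 = 15625. HB_5(15625) = 5^(5 + 1). Bump = 279936. G_4 = 279935.
G_4 = 279935. HB_6(279935) = 5·6^6 + 5·6^5 + 5·6^4 + 5·6^3 + 5·6^2 + 5·6 + 5. Bump = 4215755. G_5 = 4215754.

3935819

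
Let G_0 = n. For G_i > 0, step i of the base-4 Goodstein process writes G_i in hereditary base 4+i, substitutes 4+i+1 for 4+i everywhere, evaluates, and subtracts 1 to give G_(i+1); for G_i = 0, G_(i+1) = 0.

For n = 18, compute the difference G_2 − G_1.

18 —HB4→ 4^2 + 2 —bump→ 5^2 + 2 = 27 —(−1)→ 26
26 —HB5→ 5^2 + 1 —bump→ 6^2 + 1 = 37 —(−1)→ 36

10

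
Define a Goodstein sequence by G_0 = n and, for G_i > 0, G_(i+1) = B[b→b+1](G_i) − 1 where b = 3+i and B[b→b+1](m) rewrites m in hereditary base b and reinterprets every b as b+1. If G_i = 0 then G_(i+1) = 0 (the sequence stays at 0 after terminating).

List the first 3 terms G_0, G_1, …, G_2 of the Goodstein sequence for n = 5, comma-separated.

5, 5, 5

G_0 = 5. HB_3(5) = 3 + 2. Bump = 6. G_1 = 5.
G_1 = 5. HB_4(5) = 4 + 1. Bump = 6. G_2 = 5.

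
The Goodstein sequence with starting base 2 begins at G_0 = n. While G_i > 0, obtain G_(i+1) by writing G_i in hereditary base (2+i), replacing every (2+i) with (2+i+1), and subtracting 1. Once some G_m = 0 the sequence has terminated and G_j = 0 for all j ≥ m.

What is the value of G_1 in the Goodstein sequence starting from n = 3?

[0] 3 ≡ 2 + 1 (base 2). Lift 3: 4. −1: 3.
[1] 3 ≡ 3 (base 3). Lift 4: 4. −1: 3.

3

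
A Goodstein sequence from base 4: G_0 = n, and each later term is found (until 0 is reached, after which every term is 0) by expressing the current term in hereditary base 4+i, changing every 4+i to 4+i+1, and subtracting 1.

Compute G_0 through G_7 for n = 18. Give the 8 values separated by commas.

18, 26, 36, 48, 53, 58, 63, 68

step 0: 18 = 4^2 + 2; sub 5 for 4: 5^2 + 2; = 27; G_1 = 27−1 = 26
step 1: 26 = 5^2 + 1; sub 6 for 5: 6^2 + 1; = 37; G_2 = 37−1 = 36
step 2: 36 = 6^2; sub 7 for 6: 7^2; = 49; G_3 = 49−1 = 48
step 3: 48 = 6·7 + 6; sub 8 for 7: 6·8 + 6; = 54; G_4 = 54−1 = 53
step 4: 53 = 6·8 + 5; sub 9 for 8: 6·9 + 5; = 59; G_5 = 59−1 = 58
step 5: 58 = 6·9 + 4; sub 10 for 9: 6·10 + 4; = 64; G_6 = 64−1 = 63
step 6: 63 = 6·10 + 3; sub 11 for 10: 6·11 + 3; = 69; G_7 = 69−1 = 68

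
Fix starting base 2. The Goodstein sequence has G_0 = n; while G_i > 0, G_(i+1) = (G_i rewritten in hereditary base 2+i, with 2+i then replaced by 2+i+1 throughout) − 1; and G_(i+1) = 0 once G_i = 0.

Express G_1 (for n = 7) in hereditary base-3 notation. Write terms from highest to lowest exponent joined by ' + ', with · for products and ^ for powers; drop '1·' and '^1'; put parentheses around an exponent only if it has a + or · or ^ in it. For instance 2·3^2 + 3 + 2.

7 —HB2→ 2^2 + 2 + 1 —bump→ 3^3 + 3 + 1 = 31 —(−1)→ 30
30 —HB3→ 3^3 + 3 —bump→ 4^4 + 4 = 260 —(−1)→ 259

3^3 + 3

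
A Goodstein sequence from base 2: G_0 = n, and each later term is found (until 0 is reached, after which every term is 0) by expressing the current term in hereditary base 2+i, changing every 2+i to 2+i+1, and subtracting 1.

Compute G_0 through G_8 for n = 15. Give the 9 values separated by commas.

15, 111, 1283, 18752, 326593, 6588344, 150994943, 3524450280, 100077777775

(0) 15|_2 = 2^(2 + 1) + 2^2 + 2 + 1 ↦ 3^(3 + 1) + 3^3 + 3 + 1|_3 = 112 ⇒ 111
(1) 111|_3 = 3^(3 + 1) + 3^3 + 3 ↦ 4^(4 + 1) + 4^4 + 4|_4 = 1284 ⇒ 1283
(2) 1283|_4 = 4^(4 + 1) + 4^4 + 3 ↦ 5^(5 + 1) + 5^5 + 3|_5 = 18753 ⇒ 18752
(3) 18752|_5 = 5^(5 + 1) + 5^5 + 2 ↦ 6^(6 + 1) + 6^6 + 2|_6 = 326594 ⇒ 326593
(4) 326593|_6 = 6^(6 + 1) + 6^6 + 1 ↦ 7^(7 + 1) + 7^7 + 1|_7 = 6588345 ⇒ 6588344
(5) 6588344|_7 = 7^(7 + 1) + 7^7 ↦ 8^(8 + 1) + 8^8|_8 = 150994944 ⇒ 150994943
(6) 150994943|_8 = 8^(8 + 1) + 7·8^7 + 7·8^6 + 7·8^5 + 7·8^4 + 7·8^3 + 7·8^2 + 7·8 + 7 ↦ 9^(9 + 1) + 7·9^7 + 7·9^6 + 7·9^5 + 7·9^4 + 7·9^3 + 7·9^2 + 7·9 + 7|_9 = 3524450281 ⇒ 3524450280
(7) 3524450280|_9 = 9^(9 + 1) + 7·9^7 + 7·9^6 + 7·9^5 + 7·9^4 + 7·9^3 + 7·9^2 + 7·9 + 6 ↦ 10^(10 + 1) + 7·10^7 + 7·10^6 + 7·10^5 + 7·10^4 + 7·10^3 + 7·10^2 + 7·10 + 6|_10 = 100077777776 ⇒ 100077777775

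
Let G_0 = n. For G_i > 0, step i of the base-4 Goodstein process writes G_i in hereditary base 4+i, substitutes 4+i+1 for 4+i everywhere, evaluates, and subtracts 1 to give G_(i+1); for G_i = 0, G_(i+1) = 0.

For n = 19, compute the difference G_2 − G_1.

10

i=0: 19 = 4^2 + 3 (b=4); 4→5: 5^2 + 3 = 28; 28−1 = 27
i=1: 27 = 5^2 + 2 (b=5); 5→6: 6^2 + 2 = 38; 38−1 = 37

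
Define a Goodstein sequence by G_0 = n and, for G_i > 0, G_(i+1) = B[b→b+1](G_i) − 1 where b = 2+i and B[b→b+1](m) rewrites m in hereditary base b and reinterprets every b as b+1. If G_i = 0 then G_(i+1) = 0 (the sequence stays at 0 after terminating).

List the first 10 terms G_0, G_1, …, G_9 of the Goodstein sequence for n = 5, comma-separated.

5, 27, 255, 467, 775, 1197, 1751, 2454, 3325, 4382

i=0: 5 = 2^2 + 1 (b=2); 2→3: 3^3 + 1 = 28; 28−1 = 27
i=1: 27 = 3^3 (b=3); 3→4: 4^4 = 256; 256−1 = 255
i=2: 255 = 3·4^3 + 3·4^2 + 3·4 + 3 (b=4); 4→5: 3·5^3 + 3·5^2 + 3·5 + 3 = 468; 468−1 = 467
i=3: 467 = 3·5^3 + 3·5^2 + 3·5 + 2 (b=5); 5→6: 3·6^3 + 3·6^2 + 3·6 + 2 = 776; 776−1 = 775
i=4: 775 = 3·6^3 + 3·6^2 + 3·6 + 1 (b=6); 6→7: 3·7^3 + 3·7^2 + 3·7 + 1 = 1198; 1198−1 = 1197
i=5: 1197 = 3·7^3 + 3·7^2 + 3·7 (b=7); 7→8: 3·8^3 + 3·8^2 + 3·8 = 1752; 1752−1 = 1751
i=6: 1751 = 3·8^3 + 3·8^2 + 2·8 + 7 (b=8); 8→9: 3·9^3 + 3·9^2 + 2·9 + 7 = 2455; 2455−1 = 2454
i=7: 2454 = 3·9^3 + 3·9^2 + 2·9 + 6 (b=9); 9→10: 3·10^3 + 3·10^2 + 2·10 + 6 = 3326; 3326−1 = 3325
i=8: 3325 = 3·10^3 + 3·10^2 + 2·10 + 5 (b=10); 10→11: 3·11^3 + 3·11^2 + 2·11 + 5 = 4383; 4383−1 = 4382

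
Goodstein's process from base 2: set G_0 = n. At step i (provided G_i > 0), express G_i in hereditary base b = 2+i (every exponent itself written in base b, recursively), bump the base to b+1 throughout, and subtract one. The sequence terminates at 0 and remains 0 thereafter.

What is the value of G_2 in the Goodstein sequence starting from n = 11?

base 2: 11 = 2^(2 + 1) + 2 + 1; at 3: 3^(3 + 1) + 3 + 1 = 85; next = 84
base 3: 84 = 3^(3 + 1) + 3; at 4: 4^(4 + 1) + 4 = 1028; next = 1027
base 4: 1027 = 4^(4 + 1) + 3; at 5: 5^(5 + 1) + 3 = 15628; next = 15627

1027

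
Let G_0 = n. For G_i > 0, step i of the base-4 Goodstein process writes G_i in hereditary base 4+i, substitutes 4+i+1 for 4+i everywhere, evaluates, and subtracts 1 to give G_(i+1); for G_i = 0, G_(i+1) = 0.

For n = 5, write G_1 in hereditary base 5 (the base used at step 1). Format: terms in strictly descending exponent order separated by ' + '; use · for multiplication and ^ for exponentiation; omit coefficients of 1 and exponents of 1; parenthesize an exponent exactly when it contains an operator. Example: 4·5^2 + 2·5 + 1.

G_0=5  [base 4] 4 + 1  →[4↦5]→  5 + 1 = 6  −1 ⇒ G_1=5
G_1=5  [base 5] 5  →[5↦6]→  6 = 6  −1 ⇒ G_2=5

5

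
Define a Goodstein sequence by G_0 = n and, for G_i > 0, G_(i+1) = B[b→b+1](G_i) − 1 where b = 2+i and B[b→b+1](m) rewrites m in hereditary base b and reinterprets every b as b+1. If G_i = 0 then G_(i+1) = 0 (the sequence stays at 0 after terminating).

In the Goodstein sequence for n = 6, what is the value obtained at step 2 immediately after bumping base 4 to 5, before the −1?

step 0: 6 = 2^2 + 2; sub 3 for 2: 3^3 + 3; = 30; G_1 = 30−1 = 29
step 1: 29 = 3^3 + 2; sub 4 for 3: 4^4 + 2; = 258; G_2 = 258−1 = 257
step 2: 257 = 4^4 + 1; sub 5 for 4: 5^5 + 1; = 3126; G_3 = 3126−1 = 3125

3126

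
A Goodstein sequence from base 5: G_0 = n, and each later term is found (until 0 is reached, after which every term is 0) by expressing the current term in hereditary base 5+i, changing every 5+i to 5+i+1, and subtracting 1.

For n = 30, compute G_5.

G_0 = 30. HB_5(30) = 5^2 + 5. Bump = 42. G_1 = 41.
G_1 = 41. HB_6(41) = 6^2 + 5. Bump = 54. G_2 = 53.
G_2 = 53. HB_7(53) = 7^2 + 4. Bump = 68. G_3 = 67.
G_3 = 67. HB_8(67) = 8^2 + 3. Bump = 84. G_4 = 83.
G_4 = 83. HB_9(83) = 9^2 + 2. Bump = 102. G_5 = 101.
G_5 = 101. HB_10(101) = 10^2 + 1. Bump = 122. G_6 = 121.

101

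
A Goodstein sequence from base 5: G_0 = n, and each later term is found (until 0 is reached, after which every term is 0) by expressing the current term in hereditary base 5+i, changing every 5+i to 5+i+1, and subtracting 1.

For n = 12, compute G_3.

step 0: 12 = 2·5 + 2; sub 6 for 5: 2·6 + 2; = 14; G_1 = 14−1 = 13
step 1: 13 = 2·6 + 1; sub 7 for 6: 2·7 + 1; = 15; G_2 = 15−1 = 14
step 2: 14 = 2·7; sub 8 for 7: 2·8; = 16; G_3 = 16−1 = 15
step 3: 15 = 8 + 7; sub 9 for 8: 9 + 7; = 16; G_4 = 16−1 = 15

15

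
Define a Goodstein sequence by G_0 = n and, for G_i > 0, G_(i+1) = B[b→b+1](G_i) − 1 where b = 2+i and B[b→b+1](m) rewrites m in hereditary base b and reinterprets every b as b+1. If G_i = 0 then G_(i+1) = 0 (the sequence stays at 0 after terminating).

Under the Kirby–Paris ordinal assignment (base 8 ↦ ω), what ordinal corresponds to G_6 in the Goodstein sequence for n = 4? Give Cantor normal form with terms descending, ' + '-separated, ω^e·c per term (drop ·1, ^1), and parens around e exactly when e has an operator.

ω^2·2 + ω + 3

G_0=4  [base 2] 2^2  →[2↦3]→  3^3 = 27  −1 ⇒ G_1=26
G_1=26  [base 3] 2·3^2 + 2·3 + 2  →[3↦4]→  2·4^2 + 2·4 + 2 = 42  −1 ⇒ G_2=41
G_2=41  [base 4] 2·4^2 + 2·4 + 1  →[4↦5]→  2·5^2 + 2·5 + 1 = 61  −1 ⇒ G_3=60
G_3=60  [base 5] 2·5^2 + 2·5  →[5↦6]→  2·6^2 + 2·6 = 84  −1 ⇒ G_4=83
G_4=83  [base 6] 2·6^2 + 6 + 5  →[6↦7]→  2·7^2 + 7 + 5 = 110  −1 ⇒ G_5=109
G_5=109  [base 7] 2·7^2 + 7 + 4  →[7↦8]→  2·8^2 + 8 + 4 = 140  −1 ⇒ G_6=139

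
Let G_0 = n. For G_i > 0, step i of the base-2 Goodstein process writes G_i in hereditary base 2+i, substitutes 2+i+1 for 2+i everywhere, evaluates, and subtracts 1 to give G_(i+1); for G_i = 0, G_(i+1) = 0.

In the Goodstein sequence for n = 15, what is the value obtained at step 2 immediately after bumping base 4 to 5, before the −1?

18753

i=0: 15 = 2^(2 + 1) + 2^2 + 2 + 1 (b=2); 2→3: 3^(3 + 1) + 3^3 + 3 + 1 = 112; 112−1 = 111
i=1: 111 = 3^(3 + 1) + 3^3 + 3 (b=3); 3→4: 4^(4 + 1) + 4^4 + 4 = 1284; 1284−1 = 1283
i=2: 1283 = 4^(4 + 1) + 4^4 + 3 (b=4); 4→5: 5^(5 + 1) + 5^5 + 3 = 18753; 18753−1 = 18752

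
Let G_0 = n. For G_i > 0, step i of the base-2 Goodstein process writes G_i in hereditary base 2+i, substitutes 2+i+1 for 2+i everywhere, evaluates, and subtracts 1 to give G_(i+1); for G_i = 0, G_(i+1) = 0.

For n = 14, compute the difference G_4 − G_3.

base 2: 14 = 2^(2 + 1) + 2^2 + 2; at 3: 3^(3 + 1) + 3^3 + 3 = 111; next = 110
base 3: 110 = 3^(3 + 1) + 3^3 + 2; at 4: 4^(4 + 1) + 4^4 + 2 = 1282; next = 1281
base 4: 1281 = 4^(4 + 1) + 4^4 + 1; at 5: 5^(5 + 1) + 5^5 + 1 = 18751; next = 18750
base 5: 18750 = 5^(5 + 1) + 5^5; at 6: 6^(6 + 1) + 6^6 = 326592; next = 326591

307841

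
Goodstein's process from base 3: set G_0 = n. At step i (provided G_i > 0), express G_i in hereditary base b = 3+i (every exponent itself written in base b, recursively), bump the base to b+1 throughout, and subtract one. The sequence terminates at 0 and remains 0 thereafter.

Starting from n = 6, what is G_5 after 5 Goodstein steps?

7

step 0: 6 = 2·3; sub 4 for 3: 2·4; = 8; G_1 = 8−1 = 7
step 1: 7 = 4 + 3; sub 5 for 4: 5 + 3; = 8; G_2 = 8−1 = 7
step 2: 7 = 5 + 2; sub 6 for 5: 6 + 2; = 8; G_3 = 8−1 = 7
step 3: 7 = 6 + 1; sub 7 for 6: 7 + 1; = 8; G_4 = 8−1 = 7
step 4: 7 = 7; sub 8 for 7: 8; = 8; G_5 = 8−1 = 7
step 5: 7 = 7; sub 9 for 8: 7; = 7; G_6 = 7−1 = 6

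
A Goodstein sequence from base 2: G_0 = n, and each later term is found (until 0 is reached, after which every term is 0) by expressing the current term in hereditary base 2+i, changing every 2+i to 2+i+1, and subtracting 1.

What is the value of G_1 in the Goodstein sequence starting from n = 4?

base 2: 4 = 2^2; at 3: 3^3 = 27; next = 26
base 3: 26 = 2·3^2 + 2·3 + 2; at 4: 2·4^2 + 2·4 + 2 = 42; next = 41

26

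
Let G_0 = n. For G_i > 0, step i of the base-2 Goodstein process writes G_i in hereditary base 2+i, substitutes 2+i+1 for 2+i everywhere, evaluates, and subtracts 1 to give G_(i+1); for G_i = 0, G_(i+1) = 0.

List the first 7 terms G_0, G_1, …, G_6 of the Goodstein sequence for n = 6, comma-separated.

6, 29, 257, 3125, 46655, 98039, 187243

6 —HB2→ 2^2 + 2 —bump→ 3^3 + 3 = 30 —(−1)→ 29
29 —HB3→ 3^3 + 2 —bump→ 4^4 + 2 = 258 —(−1)→ 257
257 —HB4→ 4^4 + 1 —bump→ 5^5 + 1 = 3126 —(−1)→ 3125
3125 —HB5→ 5^5 —bump→ 6^6 = 46656 —(−1)→ 46655
46655 —HB6→ 5·6^5 + 5·6^4 + 5·6^3 + 5·6^2 + 5·6 + 5 —bump→ 5·7^5 + 5·7^4 + 5·7^3 + 5·7^2 + 5·7 + 5 = 98040 —(−1)→ 98039
98039 —HB7→ 5·7^5 + 5·7^4 + 5·7^3 + 5·7^2 + 5·7 + 4 —bump→ 5·8^5 + 5·8^4 + 5·8^3 + 5·8^2 + 5·8 + 4 = 187244 —(−1)→ 187243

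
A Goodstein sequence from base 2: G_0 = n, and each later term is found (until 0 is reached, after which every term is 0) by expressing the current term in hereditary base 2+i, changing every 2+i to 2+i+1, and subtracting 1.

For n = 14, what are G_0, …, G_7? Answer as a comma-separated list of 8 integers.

base 2: 14 = 2^(2 + 1) + 2^2 + 2; at 3: 3^(3 + 1) + 3^3 + 3 = 111; next = 110
base 3: 110 = 3^(3 + 1) + 3^3 + 2; at 4: 4^(4 + 1) + 4^4 + 2 = 1282; next = 1281
base 4: 1281 = 4^(4 + 1) + 4^4 + 1; at 5: 5^(5 + 1) + 5^5 + 1 = 18751; next = 18750
base 5: 18750 = 5^(5 + 1) + 5^5; at 6: 6^(6 + 1) + 6^6 = 326592; next = 326591
base 6: 326591 = 6^(6 + 1) + 5·6^5 + 5·6^4 + 5·6^3 + 5·6^2 + 5·6 + 5; at 7: 7^(7 + 1) + 5·7^5 + 5·7^4 + 5·7^3 + 5·7^2 + 5·7 + 5 = 5862841; next = 5862840
base 7: 5862840 = 7^(7 + 1) + 5·7^5 + 5·7^4 + 5·7^3 + 5·7^2 + 5·7 + 4; at 8: 8^(8 + 1) + 5·8^5 + 5·8^4 + 5·8^3 + 5·8^2 + 5·8 + 4 = 134404972; next = 134404971
base 8: 134404971 = 8^(8 + 1) + 5·8^5 + 5·8^4 + 5·8^3 + 5·8^2 + 5·8 + 3; at 9: 9^(9 + 1) + 5·9^5 + 5·9^4 + 5·9^3 + 5·9^2 + 5·9 + 3 = 3487116549; next = 3487116548

14, 110, 1281, 18750, 326591, 5862840, 134404971, 3487116548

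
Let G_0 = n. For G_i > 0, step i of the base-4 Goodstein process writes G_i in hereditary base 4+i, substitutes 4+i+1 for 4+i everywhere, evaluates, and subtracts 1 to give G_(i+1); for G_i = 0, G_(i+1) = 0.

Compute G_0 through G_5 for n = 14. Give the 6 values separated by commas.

14 —HB4→ 3·4 + 2 —bump→ 3·5 + 2 = 17 —(−1)→ 16
16 —HB5→ 3·5 + 1 —bump→ 3·6 + 1 = 19 —(−1)→ 18
18 —HB6→ 3·6 —bump→ 3·7 = 21 —(−1)→ 20
20 —HB7→ 2·7 + 6 —bump→ 2·8 + 6 = 22 —(−1)→ 21
21 —HB8→ 2·8 + 5 —bump→ 2·9 + 5 = 23 —(−1)→ 22

14, 16, 18, 20, 21, 22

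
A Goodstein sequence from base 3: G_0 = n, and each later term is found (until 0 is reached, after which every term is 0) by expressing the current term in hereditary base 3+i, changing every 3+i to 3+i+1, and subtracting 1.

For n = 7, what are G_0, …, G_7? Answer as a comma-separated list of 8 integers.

7, 8, 9, 9, 9, 9, 9, 9

step 0: 7 = 2·3 + 1; sub 4 for 3: 2·4 + 1; = 9; G_1 = 9−1 = 8
step 1: 8 = 2·4; sub 5 for 4: 2·5; = 10; G_2 = 10−1 = 9
step 2: 9 = 5 + 4; sub 6 for 5: 6 + 4; = 10; G_3 = 10−1 = 9
step 3: 9 = 6 + 3; sub 7 for 6: 7 + 3; = 10; G_4 = 10−1 = 9
step 4: 9 = 7 + 2; sub 8 for 7: 8 + 2; = 10; G_5 = 10−1 = 9
step 5: 9 = 8 + 1; sub 9 for 8: 9 + 1; = 10; G_6 = 10−1 = 9
step 6: 9 = 9; sub 10 for 9: 10; = 10; G_7 = 10−1 = 9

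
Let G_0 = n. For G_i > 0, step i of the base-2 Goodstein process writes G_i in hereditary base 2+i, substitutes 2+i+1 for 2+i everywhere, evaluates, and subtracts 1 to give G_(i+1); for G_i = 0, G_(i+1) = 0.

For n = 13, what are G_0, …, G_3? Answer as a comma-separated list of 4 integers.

13, 108, 1279, 16092

G_0=13  [base 2] 2^(2 + 1) + 2^2 + 1  →[2↦3]→  3^(3 + 1) + 3^3 + 1 = 109  −1 ⇒ G_1=108
G_1=108  [base 3] 3^(3 + 1) + 3^3  →[3↦4]→  4^(4 + 1) + 4^4 = 1280  −1 ⇒ G_2=1279
G_2=1279  [base 4] 4^(4 + 1) + 3·4^3 + 3·4^2 + 3·4 + 3  →[4↦5]→  5^(5 + 1) + 3·5^3 + 3·5^2 + 3·5 + 3 = 16093  −1 ⇒ G_3=16092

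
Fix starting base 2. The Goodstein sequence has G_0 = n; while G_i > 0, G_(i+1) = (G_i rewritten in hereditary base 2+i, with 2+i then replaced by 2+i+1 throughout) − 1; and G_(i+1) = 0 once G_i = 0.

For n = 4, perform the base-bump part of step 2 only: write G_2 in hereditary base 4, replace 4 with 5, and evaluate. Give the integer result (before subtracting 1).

step 0: 4 = 2^2; sub 3 for 2: 3^3; = 27; G_1 = 27−1 = 26
step 1: 26 = 2·3^2 + 2·3 + 2; sub 4 for 3: 2·4^2 + 2·4 + 2; = 42; G_2 = 42−1 = 41

61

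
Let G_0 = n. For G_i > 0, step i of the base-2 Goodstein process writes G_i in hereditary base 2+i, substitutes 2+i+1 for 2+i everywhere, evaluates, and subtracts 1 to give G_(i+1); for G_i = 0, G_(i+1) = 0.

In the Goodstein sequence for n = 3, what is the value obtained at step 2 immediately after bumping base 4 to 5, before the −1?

step 0: 3 = 2 + 1; sub 3 for 2: 3 + 1; = 4; G_1 = 4−1 = 3
step 1: 3 = 3; sub 4 for 3: 4; = 4; G_2 = 4−1 = 3

3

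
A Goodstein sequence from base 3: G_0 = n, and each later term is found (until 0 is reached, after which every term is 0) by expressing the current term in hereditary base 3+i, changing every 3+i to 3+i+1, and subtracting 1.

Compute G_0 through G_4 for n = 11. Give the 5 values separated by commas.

[0] 11 ≡ 3^2 + 2 (base 3). Lift 4: 18. −1: 17.
[1] 17 ≡ 4^2 + 1 (base 4). Lift 5: 26. −1: 25.
[2] 25 ≡ 5^2 (base 5). Lift 6: 36. −1: 35.
[3] 35 ≡ 5·6 + 5 (base 6). Lift 7: 40. −1: 39.

11, 17, 25, 35, 39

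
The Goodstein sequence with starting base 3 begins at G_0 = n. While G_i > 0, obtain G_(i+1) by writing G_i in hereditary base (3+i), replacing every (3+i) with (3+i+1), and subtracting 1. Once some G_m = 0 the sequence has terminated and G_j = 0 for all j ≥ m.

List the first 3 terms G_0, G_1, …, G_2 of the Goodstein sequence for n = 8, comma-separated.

8, 9, 10

(0) 8|_3 = 2·3 + 2 ↦ 2·4 + 2|_4 = 10 ⇒ 9
(1) 9|_4 = 2·4 + 1 ↦ 2·5 + 1|_5 = 11 ⇒ 10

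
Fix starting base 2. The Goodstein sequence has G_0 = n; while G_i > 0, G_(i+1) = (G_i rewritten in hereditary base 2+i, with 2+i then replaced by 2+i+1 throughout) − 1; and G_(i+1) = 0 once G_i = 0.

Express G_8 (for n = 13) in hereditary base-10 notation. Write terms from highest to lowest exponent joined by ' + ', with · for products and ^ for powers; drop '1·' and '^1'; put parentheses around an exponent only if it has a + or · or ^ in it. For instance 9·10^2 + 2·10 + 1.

step 0: 13 = 2^(2 + 1) + 2^2 + 1; sub 3 for 2: 3^(3 + 1) + 3^3 + 1; = 109; G_1 = 109−1 = 108
step 1: 108 = 3^(3 + 1) + 3^3; sub 4 for 3: 4^(4 + 1) + 4^4; = 1280; G_2 = 1280−1 = 1279
step 2: 1279 = 4^(4 + 1) + 3·4^3 + 3·4^2 + 3·4 + 3; sub 5 for 4: 5^(5 + 1) + 3·5^3 + 3·5^2 + 3·5 + 3; = 16093; G_3 = 16093−1 = 16092
step 3: 16092 = 5^(5 + 1) + 3·5^3 + 3·5^2 + 3·5 + 2; sub 6 for 5: 6^(6 + 1) + 3·6^3 + 3·6^2 + 3·6 + 2; = 280712; G_4 = 280712−1 = 280711
step 4: 280711 = 6^(6 + 1) + 3·6^3 + 3·6^2 + 3·6 + 1; sub 7 for 6: 7^(7 + 1) + 3·7^3 + 3·7^2 + 3·7 + 1; = 5765999; G_5 = 5765999−1 = 5765998
step 5: 5765998 = 7^(7 + 1) + 3·7^3 + 3·7^2 + 3·7; sub 8 for 7: 8^(8 + 1) + 3·8^3 + 3·8^2 + 3·8; = 134219480; G_6 = 134219480−1 = 134219479
step 6: 134219479 = 8^(8 + 1) + 3·8^3 + 3·8^2 + 2·8 + 7; sub 9 for 8: 9^(9 + 1) + 3·9^3 + 3·9^2 + 2·9 + 7; = 3486786856; G_7 = 3486786856−1 = 3486786855
step 7: 3486786855 = 9^(9 + 1) + 3·9^3 + 3·9^2 + 2·9 + 6; sub 10 for 9: 10^(10 + 1) + 3·10^3 + 3·10^2 + 2·10 + 6; = 100000003326; G_8 = 100000003326−1 = 100000003325

10^(10 + 1) + 3·10^3 + 3·10^2 + 2·10 + 5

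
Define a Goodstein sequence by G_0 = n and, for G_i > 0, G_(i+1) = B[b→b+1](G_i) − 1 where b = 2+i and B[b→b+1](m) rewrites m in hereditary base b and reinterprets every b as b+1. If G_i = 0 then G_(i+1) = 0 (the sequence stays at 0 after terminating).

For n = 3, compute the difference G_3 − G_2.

-1

(0) 3|_2 = 2 + 1 ↦ 3 + 1|_3 = 4 ⇒ 3
(1) 3|_3 = 3 ↦ 4|_4 = 4 ⇒ 3
(2) 3|_4 = 3 ↦ 3|_5 = 3 ⇒ 2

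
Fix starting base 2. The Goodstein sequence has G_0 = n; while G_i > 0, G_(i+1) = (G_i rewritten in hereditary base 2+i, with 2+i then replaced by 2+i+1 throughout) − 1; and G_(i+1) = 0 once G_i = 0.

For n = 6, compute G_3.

3125

base 2: 6 = 2^2 + 2; at 3: 3^3 + 3 = 30; next = 29
base 3: 29 = 3^3 + 2; at 4: 4^4 + 2 = 258; next = 257
base 4: 257 = 4^4 + 1; at 5: 5^5 + 1 = 3126; next = 3125
base 5: 3125 = 5^5; at 6: 6^6 = 46656; next = 46655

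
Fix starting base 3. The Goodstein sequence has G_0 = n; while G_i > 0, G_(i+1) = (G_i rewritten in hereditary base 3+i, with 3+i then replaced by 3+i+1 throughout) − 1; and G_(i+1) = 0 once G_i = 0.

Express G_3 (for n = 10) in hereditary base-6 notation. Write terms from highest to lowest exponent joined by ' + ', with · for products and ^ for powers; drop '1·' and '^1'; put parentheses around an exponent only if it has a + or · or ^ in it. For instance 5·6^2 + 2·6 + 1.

4·6 + 3

10 —HB3→ 3^2 + 1 —bump→ 4^2 + 1 = 17 —(−1)→ 16
16 —HB4→ 4^2 —bump→ 5^2 = 25 —(−1)→ 24
24 —HB5→ 4·5 + 4 —bump→ 4·6 + 4 = 28 —(−1)→ 27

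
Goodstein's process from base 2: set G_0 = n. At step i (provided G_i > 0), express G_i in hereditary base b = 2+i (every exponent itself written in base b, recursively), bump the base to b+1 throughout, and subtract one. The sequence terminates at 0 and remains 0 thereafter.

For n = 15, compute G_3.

15 —HB2→ 2^(2 + 1) + 2^2 + 2 + 1 —bump→ 3^(3 + 1) + 3^3 + 3 + 1 = 112 —(−1)→ 111
111 —HB3→ 3^(3 + 1) + 3^3 + 3 —bump→ 4^(4 + 1) + 4^4 + 4 = 1284 —(−1)→ 1283
1283 —HB4→ 4^(4 + 1) + 4^4 + 3 —bump→ 5^(5 + 1) + 5^5 + 3 = 18753 —(−1)→ 18752
18752 —HB5→ 5^(5 + 1) + 5^5 + 2 —bump→ 6^(6 + 1) + 6^6 + 2 = 326594 —(−1)→ 326593

18752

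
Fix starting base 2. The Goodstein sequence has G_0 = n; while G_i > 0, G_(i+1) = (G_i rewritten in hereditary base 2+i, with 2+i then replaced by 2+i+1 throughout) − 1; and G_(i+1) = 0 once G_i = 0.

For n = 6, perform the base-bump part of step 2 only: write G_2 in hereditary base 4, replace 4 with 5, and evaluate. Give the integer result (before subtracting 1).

6 —HB2→ 2^2 + 2 —bump→ 3^3 + 3 = 30 —(−1)→ 29
29 —HB3→ 3^3 + 2 —bump→ 4^4 + 2 = 258 —(−1)→ 257

3126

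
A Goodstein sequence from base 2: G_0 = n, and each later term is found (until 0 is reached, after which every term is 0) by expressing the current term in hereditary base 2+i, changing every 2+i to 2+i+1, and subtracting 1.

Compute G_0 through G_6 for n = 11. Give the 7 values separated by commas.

11, 84, 1027, 15627, 279937, 5764801, 134217727

G_0 = 11. HB_2(11) = 2^(2 + 1) + 2 + 1. Bump = 85. G_1 = 84.
G_1 = 84. HB_3(84) = 3^(3 + 1) + 3. Bump = 1028. G_2 = 1027.
G_2 = 1027. HB_4(1027) = 4^(4 + 1) + 3. Bump = 15628. G_3 = 15627.
G_3 = 15627. HB_5(15627) = 5^(5 + 1) + 2. Bump = 279938. G_4 = 279937.
G_4 = 279937. HB_6(279937) = 6^(6 + 1) + 1. Bump = 5764802. G_5 = 5764801.
G_5 = 5764801. HB_7(5764801) = 7^(7 + 1). Bump = 134217728. G_6 = 134217727.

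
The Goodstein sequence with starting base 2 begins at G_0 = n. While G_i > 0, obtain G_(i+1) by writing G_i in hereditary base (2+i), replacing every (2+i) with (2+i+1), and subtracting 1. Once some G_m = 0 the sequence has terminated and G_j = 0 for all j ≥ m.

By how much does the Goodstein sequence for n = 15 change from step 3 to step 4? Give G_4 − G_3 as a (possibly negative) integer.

step 0: 15 = 2^(2 + 1) + 2^2 + 2 + 1; sub 3 for 2: 3^(3 + 1) + 3^3 + 3 + 1; = 112; G_1 = 112−1 = 111
step 1: 111 = 3^(3 + 1) + 3^3 + 3; sub 4 for 3: 4^(4 + 1) + 4^4 + 4; = 1284; G_2 = 1284−1 = 1283
step 2: 1283 = 4^(4 + 1) + 4^4 + 3; sub 5 for 4: 5^(5 + 1) + 5^5 + 3; = 18753; G_3 = 18753−1 = 18752
step 3: 18752 = 5^(5 + 1) + 5^5 + 2; sub 6 for 5: 6^(6 + 1) + 6^6 + 2; = 326594; G_4 = 326594−1 = 326593

307841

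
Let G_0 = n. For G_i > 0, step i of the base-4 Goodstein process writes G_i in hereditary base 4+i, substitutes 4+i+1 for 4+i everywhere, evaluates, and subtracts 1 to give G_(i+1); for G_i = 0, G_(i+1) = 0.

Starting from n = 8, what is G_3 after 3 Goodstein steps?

9

[0] 8 ≡ 2·4 (base 4). Lift 5: 10. −1: 9.
[1] 9 ≡ 5 + 4 (base 5). Lift 6: 10. −1: 9.
[2] 9 ≡ 6 + 3 (base 6). Lift 7: 10. −1: 9.
[3] 9 ≡ 7 + 2 (base 7). Lift 8: 10. −1: 9.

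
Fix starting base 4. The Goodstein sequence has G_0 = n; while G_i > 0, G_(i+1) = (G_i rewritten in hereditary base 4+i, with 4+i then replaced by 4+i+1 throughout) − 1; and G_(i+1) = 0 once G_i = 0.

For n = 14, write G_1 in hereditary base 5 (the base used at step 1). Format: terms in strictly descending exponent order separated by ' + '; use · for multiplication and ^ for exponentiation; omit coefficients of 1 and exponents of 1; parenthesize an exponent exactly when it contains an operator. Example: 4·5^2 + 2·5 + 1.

3·5 + 1

base 4: 14 = 3·4 + 2; at 5: 3·5 + 2 = 17; next = 16
base 5: 16 = 3·5 + 1; at 6: 3·6 + 1 = 19; next = 18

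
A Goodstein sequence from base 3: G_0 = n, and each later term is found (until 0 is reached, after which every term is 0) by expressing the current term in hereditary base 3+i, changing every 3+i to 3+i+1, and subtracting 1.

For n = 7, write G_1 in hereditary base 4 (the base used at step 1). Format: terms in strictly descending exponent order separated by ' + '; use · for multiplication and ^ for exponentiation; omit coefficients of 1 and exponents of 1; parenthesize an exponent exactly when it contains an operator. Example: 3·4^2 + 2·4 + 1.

2·4

i=0: 7 = 2·3 + 1 (b=3); 3→4: 2·4 + 1 = 9; 9−1 = 8
i=1: 8 = 2·4 (b=4); 4→5: 2·5 = 10; 10−1 = 9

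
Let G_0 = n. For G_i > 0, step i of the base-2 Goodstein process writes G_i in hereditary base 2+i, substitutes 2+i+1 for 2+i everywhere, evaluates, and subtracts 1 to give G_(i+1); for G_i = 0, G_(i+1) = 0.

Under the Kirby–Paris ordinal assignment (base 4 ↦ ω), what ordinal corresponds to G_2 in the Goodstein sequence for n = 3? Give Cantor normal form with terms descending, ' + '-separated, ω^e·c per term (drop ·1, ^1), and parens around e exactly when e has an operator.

3

G_0=3  [base 2] 2 + 1  →[2↦3]→  3 + 1 = 4  −1 ⇒ G_1=3
G_1=3  [base 3] 3  →[3↦4]→  4 = 4  −1 ⇒ G_2=3
G_2=3  [base 4] 3  →[4↦5]→  3 = 3  −1 ⇒ G_3=2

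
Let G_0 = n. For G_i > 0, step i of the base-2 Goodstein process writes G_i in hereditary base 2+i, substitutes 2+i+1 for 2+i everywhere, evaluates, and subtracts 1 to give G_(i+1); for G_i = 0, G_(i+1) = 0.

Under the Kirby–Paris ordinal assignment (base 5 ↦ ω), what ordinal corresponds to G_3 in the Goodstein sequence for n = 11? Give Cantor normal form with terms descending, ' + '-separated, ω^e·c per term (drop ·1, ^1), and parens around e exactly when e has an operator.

ω^(ω + 1) + 2

11 —HB2→ 2^(2 + 1) + 2 + 1 —bump→ 3^(3 + 1) + 3 + 1 = 85 —(−1)→ 84
84 —HB3→ 3^(3 + 1) + 3 —bump→ 4^(4 + 1) + 4 = 1028 —(−1)→ 1027
1027 —HB4→ 4^(4 + 1) + 3 —bump→ 5^(5 + 1) + 3 = 15628 —(−1)→ 15627
15627 —HB5→ 5^(5 + 1) + 2 —bump→ 6^(6 + 1) + 2 = 279938 —(−1)→ 279937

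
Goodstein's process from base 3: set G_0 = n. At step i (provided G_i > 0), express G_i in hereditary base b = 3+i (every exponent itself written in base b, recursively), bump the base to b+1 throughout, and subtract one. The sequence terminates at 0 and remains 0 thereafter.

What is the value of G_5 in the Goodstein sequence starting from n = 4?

G_0 = 4. HB_3(4) = 3 + 1. Bump = 5. G_1 = 4.
G_1 = 4. HB_4(4) = 4. Bump = 5. G_2 = 4.
G_2 = 4. HB_5(4) = 4. Bump = 4. G_3 = 3.
G_3 = 3. HB_6(3) = 3. Bump = 3. G_4 = 2.
G_4 = 2. HB_7(2) = 2. Bump = 2. G_5 = 1.
G_5 = 1. HB_8(1) = 1. Bump = 1. G_6 = 0.

1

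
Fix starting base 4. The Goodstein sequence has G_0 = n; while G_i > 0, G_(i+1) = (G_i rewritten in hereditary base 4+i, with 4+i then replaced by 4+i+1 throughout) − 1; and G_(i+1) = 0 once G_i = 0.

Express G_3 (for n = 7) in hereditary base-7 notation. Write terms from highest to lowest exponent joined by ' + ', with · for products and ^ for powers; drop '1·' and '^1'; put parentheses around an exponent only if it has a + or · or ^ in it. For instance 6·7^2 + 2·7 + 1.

7

G_0 = 7. HB_4(7) = 4 + 3. Bump = 8. G_1 = 7.
G_1 = 7. HB_5(7) = 5 + 2. Bump = 8. G_2 = 7.
G_2 = 7. HB_6(7) = 6 + 1. Bump = 8. G_3 = 7.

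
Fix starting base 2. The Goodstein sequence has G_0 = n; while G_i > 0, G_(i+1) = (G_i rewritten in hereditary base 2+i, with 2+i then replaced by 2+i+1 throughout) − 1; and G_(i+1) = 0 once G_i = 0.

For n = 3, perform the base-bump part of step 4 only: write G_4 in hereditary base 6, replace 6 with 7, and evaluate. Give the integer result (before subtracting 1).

(0) 3|_2 = 2 + 1 ↦ 3 + 1|_3 = 4 ⇒ 3
(1) 3|_3 = 3 ↦ 4|_4 = 4 ⇒ 3
(2) 3|_4 = 3 ↦ 3|_5 = 3 ⇒ 2
(3) 2|_5 = 2 ↦ 2|_6 = 2 ⇒ 1
(4) 1|_6 = 1 ↦ 1|_7 = 1 ⇒ 0

1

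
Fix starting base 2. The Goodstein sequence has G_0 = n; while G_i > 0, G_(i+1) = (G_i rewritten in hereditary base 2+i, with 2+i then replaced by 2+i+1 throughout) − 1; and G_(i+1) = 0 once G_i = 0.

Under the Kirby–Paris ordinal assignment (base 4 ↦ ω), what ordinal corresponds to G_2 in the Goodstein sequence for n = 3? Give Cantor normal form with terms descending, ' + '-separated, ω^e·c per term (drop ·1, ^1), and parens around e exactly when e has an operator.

3

3 —HB2→ 2 + 1 —bump→ 3 + 1 = 4 —(−1)→ 3
3 —HB3→ 3 —bump→ 4 = 4 —(−1)→ 3
3 —HB4→ 3 —bump→ 3 = 3 —(−1)→ 2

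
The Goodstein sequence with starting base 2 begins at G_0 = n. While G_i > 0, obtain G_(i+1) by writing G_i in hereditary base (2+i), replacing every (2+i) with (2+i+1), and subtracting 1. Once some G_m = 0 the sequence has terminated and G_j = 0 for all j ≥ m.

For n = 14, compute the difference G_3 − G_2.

17469

G_0 = 14. HB_2(14) = 2^(2 + 1) + 2^2 + 2. Bump = 111. G_1 = 110.
G_1 = 110. HB_3(110) = 3^(3 + 1) + 3^3 + 2. Bump = 1282. G_2 = 1281.
G_2 = 1281. HB_4(1281) = 4^(4 + 1) + 4^4 + 1. Bump = 18751. G_3 = 18750.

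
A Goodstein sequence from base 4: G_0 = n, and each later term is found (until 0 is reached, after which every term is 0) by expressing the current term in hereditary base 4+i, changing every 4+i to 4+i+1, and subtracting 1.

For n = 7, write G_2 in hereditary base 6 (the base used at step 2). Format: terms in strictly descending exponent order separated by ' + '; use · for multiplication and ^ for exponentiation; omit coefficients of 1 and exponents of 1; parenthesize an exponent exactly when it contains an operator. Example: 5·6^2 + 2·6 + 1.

(0) 7|_4 = 4 + 3 ↦ 5 + 3|_5 = 8 ⇒ 7
(1) 7|_5 = 5 + 2 ↦ 6 + 2|_6 = 8 ⇒ 7
(2) 7|_6 = 6 + 1 ↦ 7 + 1|_7 = 8 ⇒ 7

6 + 1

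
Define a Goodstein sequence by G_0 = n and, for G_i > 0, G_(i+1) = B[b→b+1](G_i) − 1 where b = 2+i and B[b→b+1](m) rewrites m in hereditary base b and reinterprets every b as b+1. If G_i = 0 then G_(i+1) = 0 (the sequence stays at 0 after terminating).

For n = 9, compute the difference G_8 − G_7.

28837739404

base 2: 9 = 2^(2 + 1) + 1; at 3: 3^(3 + 1) + 1 = 82; next = 81
base 3: 81 = 3^(3 + 1); at 4: 4^(4 + 1) = 1024; next = 1023
base 4: 1023 = 3·4^4 + 3·4^3 + 3·4^2 + 3·4 + 3; at 5: 3·5^5 + 3·5^3 + 3·5^2 + 3·5 + 3 = 9843; next = 9842
base 5: 9842 = 3·5^5 + 3·5^3 + 3·5^2 + 3·5 + 2; at 6: 3·6^6 + 3·6^3 + 3·6^2 + 3·6 + 2 = 140744; next = 140743
base 6: 140743 = 3·6^6 + 3·6^3 + 3·6^2 + 3·6 + 1; at 7: 3·7^7 + 3·7^3 + 3·7^2 + 3·7 + 1 = 2471827; next = 2471826
base 7: 2471826 = 3·7^7 + 3·7^3 + 3·7^2 + 3·7; at 8: 3·8^8 + 3·8^3 + 3·8^2 + 3·8 = 50333400; next = 50333399
base 8: 50333399 = 3·8^8 + 3·8^3 + 3·8^2 + 2·8 + 7; at 9: 3·9^9 + 3·9^3 + 3·9^2 + 2·9 + 7 = 1162263922; next = 1162263921
base 9: 1162263921 = 3·9^9 + 3·9^3 + 3·9^2 + 2·9 + 6; at 10: 3·10^10 + 3·10^3 + 3·10^2 + 2·10 + 6 = 30000003326; next = 30000003325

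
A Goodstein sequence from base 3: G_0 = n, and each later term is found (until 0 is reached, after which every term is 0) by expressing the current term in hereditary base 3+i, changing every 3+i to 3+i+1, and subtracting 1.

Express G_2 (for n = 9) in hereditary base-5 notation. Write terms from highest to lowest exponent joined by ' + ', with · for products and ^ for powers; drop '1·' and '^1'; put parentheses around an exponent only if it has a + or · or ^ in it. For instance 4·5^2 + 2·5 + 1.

G_0 = 9. HB_3(9) = 3^2. Bump = 16. G_1 = 15.
G_1 = 15. HB_4(15) = 3·4 + 3. Bump = 18. G_2 = 17.
G_2 = 17. HB_5(17) = 3·5 + 2. Bump = 20. G_3 = 19.

3·5 + 2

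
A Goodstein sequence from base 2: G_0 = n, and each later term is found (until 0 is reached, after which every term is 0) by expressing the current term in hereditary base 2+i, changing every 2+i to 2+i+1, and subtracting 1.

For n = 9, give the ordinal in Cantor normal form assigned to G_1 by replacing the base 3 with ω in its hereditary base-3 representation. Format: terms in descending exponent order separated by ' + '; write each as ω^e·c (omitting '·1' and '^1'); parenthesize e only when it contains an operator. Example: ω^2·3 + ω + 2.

G_0 = 9. HB_2(9) = 2^(2 + 1) + 1. Bump = 82. G_1 = 81.
G_1 = 81. HB_3(81) = 3^(3 + 1). Bump = 1024. G_2 = 1023.

ω^(ω + 1)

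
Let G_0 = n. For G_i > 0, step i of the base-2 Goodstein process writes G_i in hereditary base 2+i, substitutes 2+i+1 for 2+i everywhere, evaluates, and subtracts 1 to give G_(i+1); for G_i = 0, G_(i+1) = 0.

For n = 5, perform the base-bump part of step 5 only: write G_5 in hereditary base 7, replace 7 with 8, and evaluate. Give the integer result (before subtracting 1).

i=0: 5 = 2^2 + 1 (b=2); 2→3: 3^3 + 1 = 28; 28−1 = 27
i=1: 27 = 3^3 (b=3); 3→4: 4^4 = 256; 256−1 = 255
i=2: 255 = 3·4^3 + 3·4^2 + 3·4 + 3 (b=4); 4→5: 3·5^3 + 3·5^2 + 3·5 + 3 = 468; 468−1 = 467
i=3: 467 = 3·5^3 + 3·5^2 + 3·5 + 2 (b=5); 5→6: 3·6^3 + 3·6^2 + 3·6 + 2 = 776; 776−1 = 775
i=4: 775 = 3·6^3 + 3·6^2 + 3·6 + 1 (b=6); 6→7: 3·7^3 + 3·7^2 + 3·7 + 1 = 1198; 1198−1 = 1197
i=5: 1197 = 3·7^3 + 3·7^2 + 3·7 (b=7); 7→8: 3·8^3 + 3·8^2 + 3·8 = 1752; 1752−1 = 1751

1752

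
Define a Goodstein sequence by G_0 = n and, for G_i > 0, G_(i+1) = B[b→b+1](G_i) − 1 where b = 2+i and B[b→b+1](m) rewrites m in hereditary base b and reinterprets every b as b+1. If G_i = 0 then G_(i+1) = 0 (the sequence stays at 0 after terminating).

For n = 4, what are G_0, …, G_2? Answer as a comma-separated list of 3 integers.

4, 26, 41

step 0: 4 = 2^2; sub 3 for 2: 3^3; = 27; G_1 = 27−1 = 26
step 1: 26 = 2·3^2 + 2·3 + 2; sub 4 for 3: 2·4^2 + 2·4 + 2; = 42; G_2 = 42−1 = 41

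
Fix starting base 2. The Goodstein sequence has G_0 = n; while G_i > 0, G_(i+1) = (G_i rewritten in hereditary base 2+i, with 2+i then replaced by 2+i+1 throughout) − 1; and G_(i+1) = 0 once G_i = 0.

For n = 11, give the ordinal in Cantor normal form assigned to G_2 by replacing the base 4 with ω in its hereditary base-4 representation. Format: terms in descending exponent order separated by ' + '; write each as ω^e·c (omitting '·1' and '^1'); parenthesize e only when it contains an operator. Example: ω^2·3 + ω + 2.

ω^(ω + 1) + 3

G_0 = 11. HB_2(11) = 2^(2 + 1) + 2 + 1. Bump = 85. G_1 = 84.
G_1 = 84. HB_3(84) = 3^(3 + 1) + 3. Bump = 1028. G_2 = 1027.
G_2 = 1027. HB_4(1027) = 4^(4 + 1) + 3. Bump = 15628. G_3 = 15627.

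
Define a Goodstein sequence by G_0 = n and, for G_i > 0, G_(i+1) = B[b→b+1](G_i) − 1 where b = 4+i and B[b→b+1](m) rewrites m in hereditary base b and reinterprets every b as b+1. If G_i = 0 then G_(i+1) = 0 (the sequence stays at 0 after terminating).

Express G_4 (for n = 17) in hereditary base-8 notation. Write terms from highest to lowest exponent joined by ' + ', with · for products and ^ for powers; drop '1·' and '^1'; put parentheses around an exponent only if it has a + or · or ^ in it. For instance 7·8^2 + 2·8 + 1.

5·8 + 3

step 0: 17 = 4^2 + 1; sub 5 for 4: 5^2 + 1; = 26; G_1 = 26−1 = 25
step 1: 25 = 5^2; sub 6 for 5: 6^2; = 36; G_2 = 36−1 = 35
step 2: 35 = 5·6 + 5; sub 7 for 6: 5·7 + 5; = 40; G_3 = 40−1 = 39
step 3: 39 = 5·7 + 4; sub 8 for 7: 5·8 + 4; = 44; G_4 = 44−1 = 43
step 4: 43 = 5·8 + 3; sub 9 for 8: 5·9 + 3; = 48; G_5 = 48−1 = 47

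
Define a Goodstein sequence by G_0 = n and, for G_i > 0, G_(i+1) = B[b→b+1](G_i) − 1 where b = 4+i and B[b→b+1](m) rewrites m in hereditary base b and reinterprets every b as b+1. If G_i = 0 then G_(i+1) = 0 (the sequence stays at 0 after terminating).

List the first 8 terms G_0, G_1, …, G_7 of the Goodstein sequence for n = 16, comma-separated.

16, 24, 27, 30, 33, 36, 39, 41

(0) 16|_4 = 4^2 ↦ 5^2|_5 = 25 ⇒ 24
(1) 24|_5 = 4·5 + 4 ↦ 4·6 + 4|_6 = 28 ⇒ 27
(2) 27|_6 = 4·6 + 3 ↦ 4·7 + 3|_7 = 31 ⇒ 30
(3) 30|_7 = 4·7 + 2 ↦ 4·8 + 2|_8 = 34 ⇒ 33
(4) 33|_8 = 4·8 + 1 ↦ 4·9 + 1|_9 = 37 ⇒ 36
(5) 36|_9 = 4·9 ↦ 4·10|_10 = 40 ⇒ 39
(6) 39|_10 = 3·10 + 9 ↦ 3·11 + 9|_11 = 42 ⇒ 41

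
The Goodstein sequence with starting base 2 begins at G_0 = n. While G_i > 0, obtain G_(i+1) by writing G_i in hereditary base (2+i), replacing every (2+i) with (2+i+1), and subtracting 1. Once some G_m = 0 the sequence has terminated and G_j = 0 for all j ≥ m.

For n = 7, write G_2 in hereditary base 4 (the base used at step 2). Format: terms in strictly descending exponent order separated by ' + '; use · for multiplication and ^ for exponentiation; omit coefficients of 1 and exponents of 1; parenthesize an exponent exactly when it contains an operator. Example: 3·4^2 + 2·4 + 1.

(0) 7|_2 = 2^2 + 2 + 1 ↦ 3^3 + 3 + 1|_3 = 31 ⇒ 30
(1) 30|_3 = 3^3 + 3 ↦ 4^4 + 4|_4 = 260 ⇒ 259
(2) 259|_4 = 4^4 + 3 ↦ 5^5 + 3|_5 = 3128 ⇒ 3127

4^4 + 3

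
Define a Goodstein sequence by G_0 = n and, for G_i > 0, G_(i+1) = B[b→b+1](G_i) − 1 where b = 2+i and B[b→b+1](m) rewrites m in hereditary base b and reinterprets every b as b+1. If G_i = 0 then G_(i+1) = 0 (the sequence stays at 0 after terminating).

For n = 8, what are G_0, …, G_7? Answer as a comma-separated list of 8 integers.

(0) 8|_2 = 2^(2 + 1) ↦ 3^(3 + 1)|_3 = 81 ⇒ 80
(1) 80|_3 = 2·3^3 + 2·3^2 + 2·3 + 2 ↦ 2·4^4 + 2·4^2 + 2·4 + 2|_4 = 554 ⇒ 553
(2) 553|_4 = 2·4^4 + 2·4^2 + 2·4 + 1 ↦ 2·5^5 + 2·5^2 + 2·5 + 1|_5 = 6311 ⇒ 6310
(3) 6310|_5 = 2·5^5 + 2·5^2 + 2·5 ↦ 2·6^6 + 2·6^2 + 2·6|_6 = 93396 ⇒ 93395
(4) 93395|_6 = 2·6^6 + 2·6^2 + 6 + 5 ↦ 2·7^7 + 2·7^2 + 7 + 5|_7 = 1647196 ⇒ 1647195
(5) 1647195|_7 = 2·7^7 + 2·7^2 + 7 + 4 ↦ 2·8^8 + 2·8^2 + 8 + 4|_8 = 33554572 ⇒ 33554571
(6) 33554571|_8 = 2·8^8 + 2·8^2 + 8 + 3 ↦ 2·9^9 + 2·9^2 + 9 + 3|_9 = 774841152 ⇒ 774841151

8, 80, 553, 6310, 93395, 1647195, 33554571, 774841151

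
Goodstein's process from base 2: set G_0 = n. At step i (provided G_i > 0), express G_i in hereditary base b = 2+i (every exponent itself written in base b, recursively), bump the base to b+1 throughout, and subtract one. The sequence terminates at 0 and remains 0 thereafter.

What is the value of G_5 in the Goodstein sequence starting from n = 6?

6 —HB2→ 2^2 + 2 —bump→ 3^3 + 3 = 30 —(−1)→ 29
29 —HB3→ 3^3 + 2 —bump→ 4^4 + 2 = 258 —(−1)→ 257
257 —HB4→ 4^4 + 1 —bump→ 5^5 + 1 = 3126 —(−1)→ 3125
3125 —HB5→ 5^5 —bump→ 6^6 = 46656 —(−1)→ 46655
46655 —HB6→ 5·6^5 + 5·6^4 + 5·6^3 + 5·6^2 + 5·6 + 5 —bump→ 5·7^5 + 5·7^4 + 5·7^3 + 5·7^2 + 5·7 + 5 = 98040 —(−1)→ 98039
98039 —HB7→ 5·7^5 + 5·7^4 + 5·7^3 + 5·7^2 + 5·7 + 4 —bump→ 5·8^5 + 5·8^4 + 5·8^3 + 5·8^2 + 5·8 + 4 = 187244 —(−1)→ 187243

98039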